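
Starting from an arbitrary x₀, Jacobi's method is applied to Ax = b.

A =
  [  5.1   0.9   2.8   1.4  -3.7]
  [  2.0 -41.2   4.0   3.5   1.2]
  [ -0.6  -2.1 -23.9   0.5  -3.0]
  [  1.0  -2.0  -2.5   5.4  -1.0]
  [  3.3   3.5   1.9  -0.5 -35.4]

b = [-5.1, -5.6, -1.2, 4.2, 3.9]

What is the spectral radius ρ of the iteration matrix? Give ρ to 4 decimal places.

0.4038

Split A = D + L + U, D = diag(5.1, -41.2, -23.9, 5.4, -35.4).
T_J = -D⁻¹(L+U): T[4,1] = -(3.5)/(-35.4) = +0.0989; T[4,4] = 0.
  T[0,:] = [+0.0000 -0.1765 -0.5490 -0.2745 +0.7255]
  T[1,:] = [+0.0485 +0.0000 +0.0971 +0.0850 +0.0291]
  T[2,:] = [-0.0251 -0.0879 +0.0000 +0.0209 -0.1255]
  T[3,:] = [-0.1852 +0.3704 +0.4630 +0.0000 +0.1852]
  T[4,:] = [+0.0932 +0.0989 +0.0537 -0.0141 +0.0000]
|roots of det(T-λI)|: 0.4038, 0.2690, 0.2690, 0.0936, 0.0936.
spectral radius ρ = 0.4038; 0.4038 < 1, so it converges for any x₀.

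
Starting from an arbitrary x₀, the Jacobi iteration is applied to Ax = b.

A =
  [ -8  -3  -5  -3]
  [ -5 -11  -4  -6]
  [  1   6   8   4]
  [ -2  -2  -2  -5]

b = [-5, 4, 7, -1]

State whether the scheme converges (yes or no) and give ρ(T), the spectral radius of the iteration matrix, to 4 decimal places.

no, ρ = 1.3251

Split A = D + L + U, D = diag(-8, -11, 8, -5).
T_J = -D⁻¹(L+U): T[2,0] = -(1)/(8) = -0.1250; T[2,2] = 0.
  T[0,:] = [+0.0000, -0.3750, -0.6250, -0.3750]
  T[1,:] = [-0.4545, +0.0000, -0.3636, -0.5455]
  T[2,:] = [-0.1250, -0.7500, +0.0000, -0.5000]
  T[3,:] = [-0.4000, -0.4000, -0.4000, +0.0000]
eigenvalue magnitudes: 1.3251, 0.5220, 0.5220, 0.4501.
spectral radius ρ = 1.3251; 1.3251 > 1 ⇒ diverges.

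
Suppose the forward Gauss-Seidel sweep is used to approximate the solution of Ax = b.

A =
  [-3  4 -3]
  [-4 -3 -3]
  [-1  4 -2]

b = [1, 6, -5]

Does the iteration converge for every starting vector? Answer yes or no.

no

A = D + L + U where D = diag(-3, -3, -2).
GS T = -(D+L)⁻¹U: row 0 first, T[0,1] = -(4)/(-3) = +1.3333; later rows by forward substitution.
  T[0,:] = [+0.0000  +1.3333  -1.0000]
  T[1,:] = [+0.0000  -1.7778  +0.3333]
  T[2,:] = [+0.0000  -4.2222  +1.1667]
eigenvalue magnitudes: 1.1774, 0.5662, 0.0000.
ρ(T) = max|λ| = 1.1774; 1.1774 > 1, so it fails to converge.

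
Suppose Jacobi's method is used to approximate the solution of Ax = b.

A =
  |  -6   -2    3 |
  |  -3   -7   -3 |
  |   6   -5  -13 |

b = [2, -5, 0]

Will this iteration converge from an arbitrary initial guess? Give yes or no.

yes

Write A = D+L+U with D = diag(-6, -7, -13).
Jacobi: T = -D⁻¹(L+U), T[0,2] = -(3)/(-6) = +0.5000; T[0,0] = 0.
  T[0,:] = [+0.0000  -0.3333  +0.5000]
  T[1,:] = [-0.4286  +0.0000  -0.4286]
  T[2,:] = [+0.4615  -0.3846  +0.0000]
moduli |λ_i(T)| = 0.8450, 0.4767, 0.3683.
ρ(T) = max|λ| = 0.8450; 0.8450 < 1 ⇒ converges.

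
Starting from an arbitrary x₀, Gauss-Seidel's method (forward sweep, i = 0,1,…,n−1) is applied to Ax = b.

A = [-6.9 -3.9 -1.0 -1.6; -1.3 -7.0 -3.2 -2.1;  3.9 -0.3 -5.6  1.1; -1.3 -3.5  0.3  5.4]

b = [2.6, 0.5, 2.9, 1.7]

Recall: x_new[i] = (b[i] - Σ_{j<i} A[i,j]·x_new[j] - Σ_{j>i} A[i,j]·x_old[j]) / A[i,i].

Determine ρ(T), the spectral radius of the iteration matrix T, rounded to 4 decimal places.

Write A = D+L+U with D = diag(-6.9, -7, -5.6, 5.4).
GS T = -(D+L)⁻¹U: row 0 first, T[0,1] = -(-3.9)/(-6.9) = -0.5652; later rows by forward substitution.
  T[0,:] = [+0.0000  -0.5652  -0.1449  -0.2319]
  T[1,:] = [+0.0000  +0.1050  -0.4302  -0.2569]
  T[2,:] = [+0.0000  -0.3993  -0.0779  +0.0487]
  T[3,:] = [+0.0000  -0.0459  -0.3094  -0.2251]
eigenvalue magnitudes: 0.5096, 0.3755, 0.0639, 0.0000.
ρ(T) = max|λ| = 0.5096; 0.5096 < 1, so it converges for any x₀.

0.5096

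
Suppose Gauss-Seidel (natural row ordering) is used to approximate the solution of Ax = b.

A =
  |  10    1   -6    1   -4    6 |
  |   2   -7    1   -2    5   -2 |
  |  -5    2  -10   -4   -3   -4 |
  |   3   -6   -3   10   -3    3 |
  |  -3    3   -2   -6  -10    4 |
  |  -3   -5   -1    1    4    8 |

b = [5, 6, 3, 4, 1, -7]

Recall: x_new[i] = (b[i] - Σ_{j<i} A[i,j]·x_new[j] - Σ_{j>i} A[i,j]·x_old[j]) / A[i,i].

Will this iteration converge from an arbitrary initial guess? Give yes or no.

Diagonal D = diag(10, -7, -10, 10, -10, 8); L, U strict lower/upper.
GS T = -(D+L)⁻¹U: row 0 first, T[0,3] = -(1)/(10) = -0.1000; later rows by forward substitution.
  T[0,:] = [+0.0000  -0.1000  +0.6000  -0.1000  +0.4000  -0.6000]
  T[1,:] = [+0.0000  -0.0286  +0.3143  -0.3143  +0.8286  -0.4571]
  T[2,:] = [+0.0000  +0.0443  -0.2371  -0.4129  -0.3343  -0.1914]
  T[3,:] = [+0.0000  +0.0261  -0.0626  -0.2824  +0.5769  -0.4517]
  T[4,:] = [+0.0000  -0.0031  -0.0007  +0.1877  -0.1507  +0.7522]
  T[5,:] = [+0.0000  -0.0515  +0.4000  -0.3441  +0.6293  -0.8543]
eigenvalue magnitudes: 1.4786, 0.4645, 0.3433, 0.3433, 0.0032, 0.0000.
ρ = 1.4786; 1.4786 > 1 ⇒ diverges.

no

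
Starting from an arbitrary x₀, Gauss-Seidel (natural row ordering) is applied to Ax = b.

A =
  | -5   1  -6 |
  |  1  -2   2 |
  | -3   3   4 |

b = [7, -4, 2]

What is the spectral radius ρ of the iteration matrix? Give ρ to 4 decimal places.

1.2227

Let D = diag(-5, -2, 4); L, U the strict triangles.
T_GS = -(D+L)⁻¹U: row 0 first, T[0,1] = -(1)/(-5) = +0.2000; later rows by forward substitution.
  T[0,:] = [+0.0000, +0.2000, -1.2000]
  T[1,:] = [+0.0000, +0.1000, +0.4000]
  T[2,:] = [+0.0000, +0.0750, -1.2000]
moduli |λ_i(T)| = 1.2227, 0.1227, 0.0000.
spectral radius ρ = 1.2227; 1.2227 > 1, so it fails to converge.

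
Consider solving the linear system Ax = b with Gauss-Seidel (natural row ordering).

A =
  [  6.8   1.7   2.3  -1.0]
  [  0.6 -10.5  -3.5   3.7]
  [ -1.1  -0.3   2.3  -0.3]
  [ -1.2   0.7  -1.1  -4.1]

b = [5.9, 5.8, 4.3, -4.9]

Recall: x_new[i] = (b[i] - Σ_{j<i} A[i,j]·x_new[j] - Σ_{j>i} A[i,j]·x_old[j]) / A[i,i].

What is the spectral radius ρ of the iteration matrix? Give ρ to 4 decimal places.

0.4739

Split A = D + L + U, D = diag(6.8, -10.5, 2.3, -4.1).
T_GS = -(D+L)⁻¹U: row 0 first, T[0,1] = -(1.7)/(6.8) = -0.2500; later rows by forward substitution.
  T[0,:] = [+0.0000, -0.2500, -0.3382, +0.1471]
  T[1,:] = [+0.0000, -0.0143, -0.3527, +0.3608]
  T[2,:] = [+0.0000, -0.1214, -0.2078, +0.2478]
  T[3,:] = [+0.0000, +0.1033, +0.0945, -0.0479]
moduli |λ_i(T)| = 0.4739, 0.1626, 0.0413, 0.0000.
ρ = 0.4739; 0.4739 < 1, so it converges for any x₀.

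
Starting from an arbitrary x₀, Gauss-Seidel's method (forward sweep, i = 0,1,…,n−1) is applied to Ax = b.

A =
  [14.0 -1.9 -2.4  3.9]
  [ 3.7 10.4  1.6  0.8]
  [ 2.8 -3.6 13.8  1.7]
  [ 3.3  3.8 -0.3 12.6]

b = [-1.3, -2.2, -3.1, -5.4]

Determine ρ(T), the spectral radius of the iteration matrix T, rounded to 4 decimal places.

0.1678

A = D + L + U where D = diag(14, 10.4, 13.8, 12.6).
T_GS = -(D+L)⁻¹U: row 0 first, T[0,2] = -(-2.4)/(14) = +0.1714; later rows by forward substitution.
  T[0,:] = [+0.0000  +0.1357  +0.1714  -0.2786]
  T[1,:] = [+0.0000  -0.0483  -0.2148  +0.0222]
  T[2,:] = [+0.0000  -0.0401  -0.0908  -0.0609]
  T[3,:] = [+0.0000  -0.0219  +0.0177  +0.0648]
|roots of det(T-λI)|: 0.1678, 0.0634, 0.0634, 0.0000.
ρ = 0.1678; 0.1678 < 1: convergent.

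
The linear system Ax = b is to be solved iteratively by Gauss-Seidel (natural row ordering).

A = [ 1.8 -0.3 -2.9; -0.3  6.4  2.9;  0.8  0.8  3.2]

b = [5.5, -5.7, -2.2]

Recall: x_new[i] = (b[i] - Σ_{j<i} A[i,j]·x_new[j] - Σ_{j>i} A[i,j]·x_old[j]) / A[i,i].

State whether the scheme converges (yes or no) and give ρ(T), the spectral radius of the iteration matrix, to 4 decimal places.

yes, ρ = 0.3539

Write A = D+L+U with D = diag(1.8, 6.4, 3.2).
T_GS = -(D+L)⁻¹U: row 0 first, T[0,1] = -(-0.3)/(1.8) = +0.1667; later rows by forward substitution.
  T[0,:] = [+0.0000 +0.1667 +1.6111]
  T[1,:] = [+0.0000 +0.0078 -0.3776]
  T[2,:] = [+0.0000 -0.0436 -0.3084]
|roots of det(T-λI)|: 0.3539, 0.0533, 0.0000.
spectral radius ρ = 0.3539; 0.3539 < 1: convergent.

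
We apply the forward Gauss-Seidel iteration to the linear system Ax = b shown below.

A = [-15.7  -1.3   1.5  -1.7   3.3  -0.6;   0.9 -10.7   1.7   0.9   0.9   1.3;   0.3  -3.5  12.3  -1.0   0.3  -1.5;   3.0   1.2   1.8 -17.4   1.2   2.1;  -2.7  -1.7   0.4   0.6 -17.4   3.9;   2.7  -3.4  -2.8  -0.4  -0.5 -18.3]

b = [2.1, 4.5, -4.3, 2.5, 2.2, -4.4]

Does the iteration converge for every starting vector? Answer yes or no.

yes

Let D = diag(-15.7, -10.7, 12.3, -17.4, -17.4, -18.3); L, U the strict triangles.
GS T = -(D+L)⁻¹U: row 0 first, T[0,2] = -(1.5)/(-15.7) = +0.0955; later rows by forward substitution.
  T[0,:] = [+0.0000 -0.0828 +0.0955 -0.1083 +0.2102 -0.0382]
  T[1,:] = [+0.0000 -0.0070 +0.1669 +0.0750 +0.1018 +0.1183]
  T[2,:] = [+0.0000 +0.0000 +0.0452 +0.1053 -0.0006 +0.1565]
  T[3,:] = [+0.0000 -0.0148 +0.0327 -0.0026 +0.1122 +0.1385]
  T[4,:] = [+0.0000 +0.0130 -0.0290 +0.0118 -0.0387 +0.2269]
  T[5,:] = [+0.0000 -0.0110 -0.0237 -0.0463 +0.0108 -0.0608]
|λ(T)| sorted: 0.1547, 0.1290, 0.1290, 0.0308, 0.0308, 0.0000.
ρ(T) = max|λ| = 0.1547; 0.1547 < 1 ⇒ converges.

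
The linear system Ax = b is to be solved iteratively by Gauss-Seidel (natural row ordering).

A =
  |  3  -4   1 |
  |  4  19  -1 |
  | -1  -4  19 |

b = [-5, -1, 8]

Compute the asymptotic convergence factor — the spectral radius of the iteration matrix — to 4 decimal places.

Write A = D+L+U with D = diag(3, 19, 19).
T_GS = -(D+L)⁻¹U: row 0 first, T[0,1] = -(-4)/(3) = +1.3333; later rows by forward substitution.
  T[0,:] = [+0.0000  +1.3333  -0.3333]
  T[1,:] = [+0.0000  -0.2807  +0.1228]
  T[2,:] = [+0.0000  +0.0111  +0.0083]
moduli |λ_i(T)| = 0.2853, 0.0129, 0.0000.
ρ = 0.2853; 0.2853 < 1, so it converges for any x₀.

0.2853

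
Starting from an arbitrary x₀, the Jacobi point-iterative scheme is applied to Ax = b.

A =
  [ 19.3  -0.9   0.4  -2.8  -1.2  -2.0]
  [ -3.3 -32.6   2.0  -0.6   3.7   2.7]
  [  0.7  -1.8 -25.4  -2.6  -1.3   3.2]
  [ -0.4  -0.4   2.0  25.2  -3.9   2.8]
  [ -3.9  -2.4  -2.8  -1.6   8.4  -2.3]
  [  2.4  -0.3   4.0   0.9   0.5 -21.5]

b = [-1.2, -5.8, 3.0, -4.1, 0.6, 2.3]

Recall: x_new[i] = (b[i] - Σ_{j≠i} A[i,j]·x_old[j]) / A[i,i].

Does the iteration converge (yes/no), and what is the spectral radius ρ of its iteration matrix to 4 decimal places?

Write A = D+L+U with D = diag(19.3, -32.6, -25.4, 25.2, 8.4, -21.5).
T_J = -D⁻¹(L+U): T[2,1] = -(-1.8)/(-25.4) = -0.0709; T[2,2] = 0.
  T[0,:] = [+0.0000, +0.0466, -0.0207, +0.1451, +0.0622, +0.1036]
  T[1,:] = [-0.1012, +0.0000, +0.0613, -0.0184, +0.1135, +0.0828]
  T[2,:] = [+0.0276, -0.0709, +0.0000, -0.1024, -0.0512, +0.1260]
  T[3,:] = [+0.0159, +0.0159, -0.0794, +0.0000, +0.1548, -0.1111]
  T[4,:] = [+0.4643, +0.2857, +0.3333, +0.1905, +0.0000, +0.2738]
  T[5,:] = [+0.1116, -0.0140, +0.1860, +0.0419, +0.0233, +0.0000]
|eigenvalues of T|: 0.3320, 0.2428, 0.1850, 0.1850, 0.1574, 0.1574.
ρ(T) = max|λ| = 0.3320; 0.3320 < 1, so it converges for any x₀.

yes, ρ = 0.3320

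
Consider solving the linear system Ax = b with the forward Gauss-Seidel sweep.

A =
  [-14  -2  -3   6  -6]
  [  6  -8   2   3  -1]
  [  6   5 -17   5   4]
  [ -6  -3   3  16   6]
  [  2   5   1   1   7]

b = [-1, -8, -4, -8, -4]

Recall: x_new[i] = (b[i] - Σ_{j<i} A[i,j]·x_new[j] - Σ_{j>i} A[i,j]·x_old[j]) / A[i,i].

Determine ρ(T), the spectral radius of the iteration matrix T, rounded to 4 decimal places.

0.9202

Let D = diag(-14, -8, -17, 16, 7); L, U the strict triangles.
T_GS = -(D+L)⁻¹U: row 0 first, T[0,4] = -(-6)/(-14) = -0.4286; later rows by forward substitution.
  T[0,:] = [+0.0000 -0.1429 -0.2143 +0.4286 -0.4286]
  T[1,:] = [+0.0000 -0.1071 +0.0893 +0.6964 -0.4464]
  T[2,:] = [+0.0000 -0.0819 -0.0494 +0.6502 -0.0473]
  T[3,:] = [+0.0000 -0.0583 -0.0544 +0.1694 -0.6106]
  T[4,:] = [+0.0000 +0.1374 +0.0123 -0.7370 +0.5353]
|λ(T)| sorted: 0.9202, 0.2686, 0.1368, 0.0333, 0.0000.
spectral radius ρ = 0.9202; 0.9202 < 1, so it converges for any x₀.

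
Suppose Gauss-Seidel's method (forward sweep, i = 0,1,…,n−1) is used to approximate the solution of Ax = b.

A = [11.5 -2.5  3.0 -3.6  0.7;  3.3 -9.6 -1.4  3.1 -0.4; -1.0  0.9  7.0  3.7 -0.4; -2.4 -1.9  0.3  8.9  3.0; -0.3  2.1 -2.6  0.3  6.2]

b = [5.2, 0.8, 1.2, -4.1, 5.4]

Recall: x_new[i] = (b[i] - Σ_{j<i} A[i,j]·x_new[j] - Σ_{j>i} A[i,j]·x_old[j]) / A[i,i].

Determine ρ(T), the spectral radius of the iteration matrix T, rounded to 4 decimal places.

0.6531

Diagonal D = diag(11.5, -9.6, 7, 8.9, 6.2); L, U strict lower/upper.
GS T = -(D+L)⁻¹U: row 0 first, T[0,1] = -(-2.5)/(11.5) = +0.2174; later rows by forward substitution.
  T[0,:] = [+0.0000  +0.2174  -0.2609  +0.3130  -0.0609]
  T[1,:] = [+0.0000  +0.0747  -0.2355  +0.4305  -0.0626]
  T[2,:] = [+0.0000  +0.0214  -0.0070  -0.5392  +0.0565]
  T[3,:] = [+0.0000  +0.0739  -0.1204  +0.1945  -0.3688]
  T[4,:] = [+0.0000  -0.0094  +0.0700  -0.3662  +0.0598]
|roots of det(T-λI)|: 0.6531, 0.2778, 0.0737, 0.0204, 0.0000.
ρ(T) = max|λ| = 0.6531; 0.6531 < 1: convergent.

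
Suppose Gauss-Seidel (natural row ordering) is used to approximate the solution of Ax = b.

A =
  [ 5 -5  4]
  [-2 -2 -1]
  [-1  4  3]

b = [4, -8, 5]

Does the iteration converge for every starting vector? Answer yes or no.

Let D = diag(5, -2, 3); L, U the strict triangles.
GS T = -(D+L)⁻¹U: row 0 first, T[0,1] = -(-5)/(5) = +1.0000; later rows by forward substitution.
  T[0,:] = [+0.0000, +1.0000, -0.8000]
  T[1,:] = [+0.0000, -1.0000, +0.3000]
  T[2,:] = [+0.0000, +1.6667, -0.6667]
|eigenvalues of T|: 1.5598, 0.1069, 0.0000.
ρ(T) = max|λ| = 1.5598; 1.5598 > 1 ⇒ diverges.

no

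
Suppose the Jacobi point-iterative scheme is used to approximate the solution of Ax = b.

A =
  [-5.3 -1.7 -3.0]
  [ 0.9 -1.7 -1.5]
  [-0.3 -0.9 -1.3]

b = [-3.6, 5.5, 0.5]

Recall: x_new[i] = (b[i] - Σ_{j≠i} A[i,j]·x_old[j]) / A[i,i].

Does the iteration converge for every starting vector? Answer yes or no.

yes

Split A = D + L + U, D = diag(-5.3, -1.7, -1.3).
Jacobi: T = -D⁻¹(L+U), T[1,2] = -(-1.5)/(-1.7) = -0.8824; T[1,1] = 0.
  T[0,:] = [+0.0000, -0.3208, -0.5660]
  T[1,:] = [+0.5294, +0.0000, -0.8824]
  T[2,:] = [-0.2308, -0.6923, +0.0000]
|roots of det(T-λI)|: 0.8586, 0.5662, 0.2924.
ρ = 0.8586; 0.8586 < 1 ⇒ converges.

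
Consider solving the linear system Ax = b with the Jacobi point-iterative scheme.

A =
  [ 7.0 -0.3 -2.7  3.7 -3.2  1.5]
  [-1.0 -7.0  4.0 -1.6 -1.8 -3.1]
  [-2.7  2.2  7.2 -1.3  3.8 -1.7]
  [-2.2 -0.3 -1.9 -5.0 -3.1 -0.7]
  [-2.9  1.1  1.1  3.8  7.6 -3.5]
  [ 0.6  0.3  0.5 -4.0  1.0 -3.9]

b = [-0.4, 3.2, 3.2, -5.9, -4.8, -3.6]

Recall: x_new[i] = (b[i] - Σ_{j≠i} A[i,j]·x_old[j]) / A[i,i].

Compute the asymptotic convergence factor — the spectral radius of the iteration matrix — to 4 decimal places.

1.1534

Diagonal D = diag(7, -7, 7.2, -5, 7.6, -3.9); L, U strict lower/upper.
T_J = -D⁻¹(L+U): T[5,3] = -(-4)/(-3.9) = -1.0256; T[5,5] = 0.
  T[0,:] = [+0.0000  +0.0429  +0.3857  -0.5286  +0.4571  -0.2143]
  T[1,:] = [-0.1429  +0.0000  +0.5714  -0.2286  -0.2571  -0.4429]
  T[2,:] = [+0.3750  -0.3056  +0.0000  +0.1806  -0.5278  +0.2361]
  T[3,:] = [-0.4400  -0.0600  -0.3800  +0.0000  -0.6200  -0.1400]
  T[4,:] = [+0.3816  -0.1447  -0.1447  -0.5000  +0.0000  +0.4605]
  T[5,:] = [+0.1538  +0.0769  +0.1282  -1.0256  +0.2564  +0.0000]
|roots of det(T-λI)|: 1.1534, 0.6745, 0.6745, 0.3085, 0.3085, 0.1353.
spectral radius ρ = 1.1534; 1.1534 > 1: divergent.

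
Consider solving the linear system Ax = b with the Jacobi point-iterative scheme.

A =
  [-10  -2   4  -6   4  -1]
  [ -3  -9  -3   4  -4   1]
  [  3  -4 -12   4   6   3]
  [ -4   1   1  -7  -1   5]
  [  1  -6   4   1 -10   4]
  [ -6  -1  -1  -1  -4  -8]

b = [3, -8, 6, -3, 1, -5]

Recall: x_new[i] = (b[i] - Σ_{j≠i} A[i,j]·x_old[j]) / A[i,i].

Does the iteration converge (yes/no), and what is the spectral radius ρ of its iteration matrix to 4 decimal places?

Diagonal D = diag(-10, -9, -12, -7, -10, -8); L, U strict lower/upper.
T_J = -D⁻¹(L+U): T[5,4] = -(-4)/(-8) = -0.5000; T[5,5] = 0.
  T[0,:] = [+0.0000 -0.2000 +0.4000 -0.6000 +0.4000 -0.1000]
  T[1,:] = [-0.3333 +0.0000 -0.3333 +0.4444 -0.4444 +0.1111]
  T[2,:] = [+0.2500 -0.3333 +0.0000 +0.3333 +0.5000 +0.2500]
  T[3,:] = [-0.5714 +0.1429 +0.1429 +0.0000 -0.1429 +0.7143]
  T[4,:] = [+0.1000 -0.6000 +0.4000 +0.1000 +0.0000 +0.4000]
  T[5,:] = [-0.7500 -0.1250 -0.1250 -0.1250 -0.5000 +0.0000]
eigenvalue magnitudes: 1.1304, 0.6801, 0.3532, 0.3532, 0.2013, 0.2013.
ρ(T) = max|λ| = 1.1304; 1.1304 > 1, so it fails to converge.

no, ρ = 1.1304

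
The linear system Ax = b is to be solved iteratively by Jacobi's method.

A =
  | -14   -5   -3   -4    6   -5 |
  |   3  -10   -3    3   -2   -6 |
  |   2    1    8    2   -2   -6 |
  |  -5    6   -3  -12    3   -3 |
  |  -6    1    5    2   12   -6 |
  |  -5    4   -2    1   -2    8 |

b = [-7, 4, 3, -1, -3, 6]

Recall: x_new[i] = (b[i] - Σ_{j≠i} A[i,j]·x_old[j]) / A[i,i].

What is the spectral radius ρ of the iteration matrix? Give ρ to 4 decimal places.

Diagonal D = diag(-14, -10, 8, -12, 12, 8); L, U strict lower/upper.
Jacobi: T = -D⁻¹(L+U), T[3,2] = -(-3)/(-12) = -0.2500; T[3,3] = 0.
  T[0,:] = [+0.0000  -0.3571  -0.2143  -0.2857  +0.4286  -0.3571]
  T[1,:] = [+0.3000  +0.0000  -0.3000  +0.3000  -0.2000  -0.6000]
  T[2,:] = [-0.2500  -0.1250  +0.0000  -0.2500  +0.2500  +0.7500]
  T[3,:] = [-0.4167  +0.5000  -0.2500  +0.0000  +0.2500  -0.2500]
  T[4,:] = [+0.5000  -0.0833  -0.4167  -0.1667  +0.0000  +0.5000]
  T[5,:] = [+0.6250  -0.5000  +0.2500  -0.1250  +0.2500  +0.0000]
moduli |λ_i(T)| = 1.1226, 0.8307, 0.8307, 0.3830, 0.3830, 0.2235.
ρ(T) = max|λ| = 1.1226; 1.1226 > 1: divergent.

1.1226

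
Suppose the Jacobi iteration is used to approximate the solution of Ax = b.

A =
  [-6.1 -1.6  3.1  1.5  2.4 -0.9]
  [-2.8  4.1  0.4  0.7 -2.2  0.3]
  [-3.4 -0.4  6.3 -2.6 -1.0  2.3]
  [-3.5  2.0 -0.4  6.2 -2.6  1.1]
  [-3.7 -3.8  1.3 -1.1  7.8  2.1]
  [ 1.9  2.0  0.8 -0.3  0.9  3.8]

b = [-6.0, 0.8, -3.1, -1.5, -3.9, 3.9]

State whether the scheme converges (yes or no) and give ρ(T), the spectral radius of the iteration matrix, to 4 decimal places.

Diagonal D = diag(-6.1, 4.1, 6.3, 6.2, 7.8, 3.8); L, U strict lower/upper.
T_J = -D⁻¹(L+U): T[1,4] = -(-2.2)/(4.1) = +0.5366; T[1,1] = 0.
  T[0,:] = [+0.0000 -0.2623 +0.5082 +0.2459 +0.3934 -0.1475]
  T[1,:] = [+0.6829 +0.0000 -0.0976 -0.1707 +0.5366 -0.0732]
  T[2,:] = [+0.5397 +0.0635 +0.0000 +0.4127 +0.1587 -0.3651]
  T[3,:] = [+0.5645 -0.3226 +0.0645 +0.0000 +0.4194 -0.1774]
  T[4,:] = [+0.4744 +0.4872 -0.1667 +0.1410 +0.0000 -0.2692]
  T[5,:] = [-0.5000 -0.5263 -0.2105 +0.0789 -0.2368 +0.0000]
moduli |λ_i(T)| = 1.1767, 0.6274, 0.6274, 0.2891, 0.1694, 0.1694.
ρ(T) = max|λ| = 1.1767; 1.1767 > 1, so it fails to converge.

no, ρ = 1.1767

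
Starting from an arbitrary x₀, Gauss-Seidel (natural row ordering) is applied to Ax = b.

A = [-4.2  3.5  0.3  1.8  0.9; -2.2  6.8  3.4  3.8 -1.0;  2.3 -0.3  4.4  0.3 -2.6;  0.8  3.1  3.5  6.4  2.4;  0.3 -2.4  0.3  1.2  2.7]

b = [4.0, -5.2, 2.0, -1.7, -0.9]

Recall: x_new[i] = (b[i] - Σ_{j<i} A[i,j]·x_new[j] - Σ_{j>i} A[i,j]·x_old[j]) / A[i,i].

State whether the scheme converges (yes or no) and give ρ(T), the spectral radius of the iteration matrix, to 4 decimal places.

yes, ρ = 0.8654

Write A = D+L+U with D = diag(-4.2, 6.8, 4.4, 6.4, 2.7).
T_GS = -(D+L)⁻¹U: row 0 first, T[0,1] = -(3.5)/(-4.2) = +0.8333; later rows by forward substitution.
  T[0,:] = [+0.0000  +0.8333  +0.0714  +0.4286  +0.2143]
  T[1,:] = [+0.0000  +0.2696  -0.4769  -0.4202  +0.2164]
  T[2,:] = [+0.0000  -0.4172  -0.0699  -0.3209  +0.4936]
  T[3,:] = [+0.0000  -0.0066  +0.2603  +0.3254  -0.7766]
  T[4,:] = [+0.0000  +0.1963  -0.5398  -0.5301  +0.4588]
|λ(T)| sorted: 0.8654, 0.4079, 0.3005, 0.0112, 0.0000.
ρ = 0.8654; 0.8654 < 1 ⇒ converges.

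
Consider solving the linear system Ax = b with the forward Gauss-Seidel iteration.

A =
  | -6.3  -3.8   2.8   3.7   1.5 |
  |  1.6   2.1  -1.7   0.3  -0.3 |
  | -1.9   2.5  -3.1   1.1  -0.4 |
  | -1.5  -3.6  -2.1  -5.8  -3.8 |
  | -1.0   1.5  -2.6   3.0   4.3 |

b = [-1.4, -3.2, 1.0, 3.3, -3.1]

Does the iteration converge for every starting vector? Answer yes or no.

no

A = D + L + U where D = diag(-6.3, 2.1, -3.1, -5.8, 4.3).
T_GS = -(D+L)⁻¹U: row 0 first, T[0,2] = -(2.8)/(-6.3) = +0.4444; later rows by forward substitution.
  T[0,:] = [+0.0000, -0.6032, +0.4444, +0.5873, +0.2381]
  T[1,:] = [+0.0000, +0.4596, +0.4709, -0.5903, -0.0385]
  T[2,:] = [+0.0000, +0.7403, +0.1074, -0.4812, -0.3060]
  T[3,:] = [+0.0000, -0.3973, -0.4461, +0.3887, -0.5820]
  T[4,:] = [+0.0000, +0.4242, +0.3152, -0.2197, +0.2898]
|λ(T)| sorted: 1.4556, 0.2893, 0.2504, 0.2504, 0.0000.
ρ(T) = max|λ| = 1.4556; 1.4556 > 1: divergent.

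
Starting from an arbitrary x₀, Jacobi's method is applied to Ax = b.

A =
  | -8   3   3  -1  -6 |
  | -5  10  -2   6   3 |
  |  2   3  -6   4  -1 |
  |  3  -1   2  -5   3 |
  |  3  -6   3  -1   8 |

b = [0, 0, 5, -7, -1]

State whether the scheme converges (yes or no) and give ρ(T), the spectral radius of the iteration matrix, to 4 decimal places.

A = D + L + U where D = diag(-8, 10, -6, -5, 8).
Jacobi: T = -D⁻¹(L+U), T[3,1] = -(-1)/(-5) = -0.2000; T[3,3] = 0.
  T[0,:] = [+0.0000 +0.3750 +0.3750 -0.1250 -0.7500]
  T[1,:] = [+0.5000 +0.0000 +0.2000 -0.6000 -0.3000]
  T[2,:] = [+0.3333 +0.5000 +0.0000 +0.6667 -0.1667]
  T[3,:] = [+0.6000 -0.2000 +0.4000 +0.0000 +0.6000]
  T[4,:] = [-0.3750 +0.7500 -0.3750 +0.1250 +0.0000]
|roots of det(T-λI)|: 1.1796, 0.9075, 0.7084, 0.7084, 0.4060.
spectral radius ρ = 1.1796; 1.1796 > 1 ⇒ diverges.

no, ρ = 1.1796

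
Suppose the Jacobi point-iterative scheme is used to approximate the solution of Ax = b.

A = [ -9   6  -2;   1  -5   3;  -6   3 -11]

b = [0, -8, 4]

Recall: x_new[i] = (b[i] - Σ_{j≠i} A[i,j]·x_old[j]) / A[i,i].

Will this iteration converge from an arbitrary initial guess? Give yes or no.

Write A = D+L+U with D = diag(-9, -5, -11).
Jacobi: T = -D⁻¹(L+U), T[1,2] = -(3)/(-5) = +0.6000; T[1,1] = 0.
  T[0,:] = [+0.0000 +0.6667 -0.2222]
  T[1,:] = [+0.2000 +0.0000 +0.6000]
  T[2,:] = [-0.5455 +0.2727 +0.0000]
moduli |λ_i(T)| = 0.8334, 0.5257, 0.5257.
ρ(T) = max|λ| = 0.8334; 0.8334 < 1, so it converges for any x₀.

yes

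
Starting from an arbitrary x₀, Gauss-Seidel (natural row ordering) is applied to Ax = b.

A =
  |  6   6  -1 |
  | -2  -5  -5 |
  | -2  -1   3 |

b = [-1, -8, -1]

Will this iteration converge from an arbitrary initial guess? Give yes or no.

Split A = D + L + U, D = diag(6, -5, 3).
Gauss-Seidel: T = -(D+L)⁻¹U, row 0 first, T[0,1] = -(6)/(6) = -1.0000; later rows by forward substitution.
  T[0,:] = [+0.0000 -1.0000 +0.1667]
  T[1,:] = [+0.0000 +0.4000 -1.0667]
  T[2,:] = [+0.0000 -0.5333 -0.2444]
|eigenvalues of T|: 0.8980, 0.7424, 0.0000.
spectral radius ρ = 0.8980; 0.8980 < 1 ⇒ converges.

yes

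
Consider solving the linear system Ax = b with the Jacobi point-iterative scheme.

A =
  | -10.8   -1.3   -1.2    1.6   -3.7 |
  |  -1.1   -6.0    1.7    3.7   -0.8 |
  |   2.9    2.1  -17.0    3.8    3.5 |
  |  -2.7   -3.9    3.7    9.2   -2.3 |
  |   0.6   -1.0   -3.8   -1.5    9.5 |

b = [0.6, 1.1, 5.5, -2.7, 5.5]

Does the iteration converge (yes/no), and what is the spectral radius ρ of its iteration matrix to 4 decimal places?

yes, ρ = 0.6609

Write A = D+L+U with D = diag(-10.8, -6, -17, 9.2, 9.5).
Jacobi: T = -D⁻¹(L+U), T[3,1] = -(-3.9)/(9.2) = +0.4239; T[3,3] = 0.
  T[0,:] = [+0.0000  -0.1204  -0.1111  +0.1481  -0.3426]
  T[1,:] = [-0.1833  +0.0000  +0.2833  +0.6167  -0.1333]
  T[2,:] = [+0.1706  +0.1235  +0.0000  +0.2235  +0.2059]
  T[3,:] = [+0.2935  +0.4239  -0.4022  +0.0000  +0.2500]
  T[4,:] = [-0.0632  +0.1053  +0.4000  +0.1579  +0.0000]
|roots of det(T-λI)|: 0.6609, 0.4230, 0.2844, 0.2844, 0.2572.
ρ = 0.6609; 0.6609 < 1, so it converges for any x₀.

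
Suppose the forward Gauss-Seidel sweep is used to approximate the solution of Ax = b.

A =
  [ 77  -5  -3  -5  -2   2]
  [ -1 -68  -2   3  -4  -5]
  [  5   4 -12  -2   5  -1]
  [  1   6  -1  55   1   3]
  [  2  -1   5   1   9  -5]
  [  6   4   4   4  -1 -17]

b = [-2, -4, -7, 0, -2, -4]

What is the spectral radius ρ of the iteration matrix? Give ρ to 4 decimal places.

Split A = D + L + U, D = diag(77, -68, -12, 55, 9, -17).
T_GS = -(D+L)⁻¹U: row 0 first, T[0,2] = -(-3)/(77) = +0.0390; later rows by forward substitution.
  T[0,:] = [+0.0000 +0.0649 +0.0390 +0.0649 +0.0260 -0.0260]
  T[1,:] = [+0.0000 -0.0010 -0.0300 +0.0432 -0.0592 -0.0731]
  T[2,:] = [+0.0000 +0.0267 +0.0062 -0.1252 +0.4078 -0.1185]
  T[3,:] = [+0.0000 -0.0006 +0.0027 -0.0082 -0.0048 -0.0482]
  T[4,:] = [+0.0000 -0.0293 -0.0158 +0.0608 -0.2383 +0.6244]
  T[5,:] = [+0.0000 +0.0306 +0.0097 -0.0019 +0.1041 -0.1024]
moduli |λ_i(T)| = 0.4126, 0.0802, 0.0802, 0.0570, 0.0075, 0.0000.
ρ(T) = max|λ| = 0.4126; 0.4126 < 1, so it converges for any x₀.

0.4126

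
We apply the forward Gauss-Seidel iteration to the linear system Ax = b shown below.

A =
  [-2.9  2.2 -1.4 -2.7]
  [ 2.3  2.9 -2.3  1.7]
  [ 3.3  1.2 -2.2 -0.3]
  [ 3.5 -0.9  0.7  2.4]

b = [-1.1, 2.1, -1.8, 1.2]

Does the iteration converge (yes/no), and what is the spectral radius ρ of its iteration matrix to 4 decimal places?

Let D = diag(-2.9, 2.9, -2.2, 2.4); L, U the strict triangles.
Gauss-Seidel: T = -(D+L)⁻¹U, row 0 first, T[0,3] = -(-2.7)/(-2.9) = -0.9310; later rows by forward substitution.
  T[0,:] = [+0.0000  +0.7586  -0.4828  -0.9310]
  T[1,:] = [+0.0000  -0.6017  +1.1760  +0.1522]
  T[2,:] = [+0.0000  +0.8098  -0.0827  -1.4499]
  T[3,:] = [+0.0000  -1.5681  +1.1691  +1.8377]
moduli |λ_i(T)| = 1.3802, 0.2944, 0.2944, 0.0000.
ρ = 1.3802; 1.3802 > 1: divergent.

no, ρ = 1.3802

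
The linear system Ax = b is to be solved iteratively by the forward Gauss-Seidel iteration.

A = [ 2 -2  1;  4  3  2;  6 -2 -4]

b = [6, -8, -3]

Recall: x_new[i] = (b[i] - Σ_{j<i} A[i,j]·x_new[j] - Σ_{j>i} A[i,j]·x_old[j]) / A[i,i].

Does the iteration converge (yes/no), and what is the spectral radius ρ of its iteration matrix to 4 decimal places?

Split A = D + L + U, D = diag(2, 3, -4).
GS T = -(D+L)⁻¹U: row 0 first, T[0,1] = -(-2)/(2) = +1.0000; later rows by forward substitution.
  T[0,:] = [+0.0000 +1.0000 -0.5000]
  T[1,:] = [+0.0000 -1.3333 +0.0000]
  T[2,:] = [+0.0000 +2.1667 -0.7500]
eigenvalue magnitudes: 1.3333, 0.7500, 0.0000.
spectral radius ρ = 1.3333; 1.3333 > 1 ⇒ diverges.

no, ρ = 1.3333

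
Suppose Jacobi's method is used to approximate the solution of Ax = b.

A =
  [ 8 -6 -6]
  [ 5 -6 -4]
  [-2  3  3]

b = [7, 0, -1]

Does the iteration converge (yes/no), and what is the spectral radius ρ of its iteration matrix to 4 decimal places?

no, ρ = 1.5521

A = D + L + U where D = diag(8, -6, 3).
Jacobi T = -D⁻¹(L+U): T[1,0] = -(5)/(-6) = +0.8333; T[1,1] = 0.
  T[0,:] = [+0.0000  +0.7500  +0.7500]
  T[1,:] = [+0.8333  +0.0000  -0.6667]
  T[2,:] = [+0.6667  -1.0000  +0.0000]
moduli |λ_i(T)| = 1.5521, 0.7858, 0.7858.
ρ = 1.5521; 1.5521 > 1 ⇒ diverges.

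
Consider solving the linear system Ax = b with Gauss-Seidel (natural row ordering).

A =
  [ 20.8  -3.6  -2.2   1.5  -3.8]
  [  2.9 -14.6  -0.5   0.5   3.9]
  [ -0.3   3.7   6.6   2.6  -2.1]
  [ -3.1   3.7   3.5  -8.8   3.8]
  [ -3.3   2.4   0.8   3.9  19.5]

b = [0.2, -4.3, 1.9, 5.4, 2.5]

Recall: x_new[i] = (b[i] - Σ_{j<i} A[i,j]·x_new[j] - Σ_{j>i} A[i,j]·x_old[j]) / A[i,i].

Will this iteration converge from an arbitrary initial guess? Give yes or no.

Let D = diag(20.8, -14.6, 6.6, -8.8, 19.5); L, U the strict triangles.
GS T = -(D+L)⁻¹U: row 0 first, T[0,3] = -(1.5)/(20.8) = -0.0721; later rows by forward substitution.
  T[0,:] = [+0.0000, +0.1731, +0.1058, -0.0721, +0.1827]
  T[1,:] = [+0.0000, +0.0344, -0.0132, +0.0199, +0.3034]
  T[2,:] = [+0.0000, -0.0114, +0.0122, -0.4084, +0.1564]
  T[3,:] = [+0.0000, -0.0511, -0.0380, -0.1286, +0.5572]
  T[4,:] = [+0.0000, +0.0357, +0.0266, +0.0278, -0.1243]
|eigenvalues of T|: 0.3547, 0.0811, 0.0811, 0.0732, 0.0000.
ρ(T) = max|λ| = 0.3547; 0.3547 < 1, so it converges for any x₀.

yes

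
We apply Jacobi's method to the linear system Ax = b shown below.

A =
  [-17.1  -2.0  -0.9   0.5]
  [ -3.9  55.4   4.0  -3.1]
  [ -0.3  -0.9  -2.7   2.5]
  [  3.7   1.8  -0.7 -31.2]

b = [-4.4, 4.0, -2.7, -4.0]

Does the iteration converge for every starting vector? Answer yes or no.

A = D + L + U where D = diag(-17.1, 55.4, -2.7, -31.2).
Jacobi T = -D⁻¹(L+U): T[3,0] = -(3.7)/(-31.2) = +0.1186; T[3,3] = 0.
  T[0,:] = [+0.0000  -0.1170  -0.0526  +0.0292]
  T[1,:] = [+0.0704  +0.0000  -0.0722  +0.0560]
  T[2,:] = [-0.1111  -0.3333  +0.0000  +0.9259]
  T[3,:] = [+0.1186  +0.0577  -0.0224  +0.0000]
|λ(T)| sorted: 0.2397, 0.1967, 0.1967, 0.0631.
ρ = 0.2397; 0.2397 < 1, so it converges for any x₀.

yes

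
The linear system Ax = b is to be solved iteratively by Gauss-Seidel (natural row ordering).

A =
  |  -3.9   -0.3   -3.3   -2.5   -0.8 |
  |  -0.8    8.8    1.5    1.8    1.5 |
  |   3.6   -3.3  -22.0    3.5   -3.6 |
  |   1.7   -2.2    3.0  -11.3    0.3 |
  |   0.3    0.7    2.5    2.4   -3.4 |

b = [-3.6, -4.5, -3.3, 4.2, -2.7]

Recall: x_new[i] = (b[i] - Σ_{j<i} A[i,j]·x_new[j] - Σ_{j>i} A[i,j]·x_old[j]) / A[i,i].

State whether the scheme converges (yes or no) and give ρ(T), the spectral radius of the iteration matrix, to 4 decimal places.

yes, ρ = 0.3843

Let D = diag(-3.9, 8.8, -22, -11.3, -3.4); L, U the strict triangles.
Gauss-Seidel: T = -(D+L)⁻¹U, row 0 first, T[0,2] = -(-3.3)/(-3.9) = -0.8462; later rows by forward substitution.
  T[0,:] = [+0.0000, -0.0769, -0.8462, -0.6410, -0.2051]
  T[1,:] = [+0.0000, -0.0070, -0.2474, -0.2628, -0.1891]
  T[2,:] = [+0.0000, -0.0115, -0.1014, +0.0936, -0.1688]
  T[3,:] = [+0.0000, -0.0133, -0.1060, -0.0204, -0.0123]
  T[4,:] = [+0.0000, -0.0261, -0.2750, -0.0562, -0.1899]
eigenvalue magnitudes: 0.3843, 0.0628, 0.0628, 0.0032, 0.0000.
ρ = 0.3843; 0.3843 < 1 ⇒ converges.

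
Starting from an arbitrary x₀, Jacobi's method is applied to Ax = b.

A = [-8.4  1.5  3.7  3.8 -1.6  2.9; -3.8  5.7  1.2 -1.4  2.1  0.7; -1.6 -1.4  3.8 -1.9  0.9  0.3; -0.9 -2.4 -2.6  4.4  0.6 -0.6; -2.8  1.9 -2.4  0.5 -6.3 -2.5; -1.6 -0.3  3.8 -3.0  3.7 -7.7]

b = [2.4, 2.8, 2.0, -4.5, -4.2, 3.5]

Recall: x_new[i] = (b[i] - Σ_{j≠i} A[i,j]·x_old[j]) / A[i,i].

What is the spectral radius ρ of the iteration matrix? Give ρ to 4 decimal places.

1.1682

Split A = D + L + U, D = diag(-8.4, 5.7, 3.8, 4.4, -6.3, -7.7).
Jacobi T = -D⁻¹(L+U): T[4,2] = -(-2.4)/(-6.3) = -0.3810; T[4,4] = 0.
  T[0,:] = [+0.0000 +0.1786 +0.4405 +0.4524 -0.1905 +0.3452]
  T[1,:] = [+0.6667 +0.0000 -0.2105 +0.2456 -0.3684 -0.1228]
  T[2,:] = [+0.4211 +0.3684 +0.0000 +0.5000 -0.2368 -0.0789]
  T[3,:] = [+0.2045 +0.5455 +0.5909 +0.0000 -0.1364 +0.1364]
  T[4,:] = [-0.4444 +0.3016 -0.3810 +0.0794 +0.0000 -0.3968]
  T[5,:] = [-0.2078 -0.0390 +0.4935 -0.3896 +0.4805 +0.0000]
eigenvalue magnitudes: 1.1682, 0.6251, 0.6251, 0.5345, 0.5345, 0.0900.
ρ = 1.1682; 1.1682 > 1 ⇒ diverges.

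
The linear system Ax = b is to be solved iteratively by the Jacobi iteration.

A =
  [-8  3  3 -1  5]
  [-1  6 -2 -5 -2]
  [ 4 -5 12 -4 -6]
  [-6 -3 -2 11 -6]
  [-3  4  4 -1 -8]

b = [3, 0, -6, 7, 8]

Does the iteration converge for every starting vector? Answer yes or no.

Write A = D+L+U with D = diag(-8, 6, 12, 11, -8).
Jacobi T = -D⁻¹(L+U): T[3,2] = -(-2)/(11) = +0.1818; T[3,3] = 0.
  T[0,:] = [+0.0000  +0.3750  +0.3750  -0.1250  +0.6250]
  T[1,:] = [+0.1667  +0.0000  +0.3333  +0.8333  +0.3333]
  T[2,:] = [-0.3333  +0.4167  +0.0000  +0.3333  +0.5000]
  T[3,:] = [+0.5455  +0.2727  +0.1818  +0.0000  +0.5455]
  T[4,:] = [-0.3750  +0.5000  +0.5000  -0.1250  +0.0000]
|eigenvalues of T|: 1.1363, 0.6680, 0.6680, 0.4179, 0.4179.
ρ = 1.1363; 1.1363 > 1, so it fails to converge.

no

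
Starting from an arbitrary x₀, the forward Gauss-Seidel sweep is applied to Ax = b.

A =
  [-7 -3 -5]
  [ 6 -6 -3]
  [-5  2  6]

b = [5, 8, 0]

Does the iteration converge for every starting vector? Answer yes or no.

Let D = diag(-7, -6, 6); L, U the strict triangles.
GS T = -(D+L)⁻¹U: row 0 first, T[0,1] = -(-3)/(-7) = -0.4286; later rows by forward substitution.
  T[0,:] = [+0.0000 -0.4286 -0.7143]
  T[1,:] = [+0.0000 -0.4286 -1.2143]
  T[2,:] = [+0.0000 -0.2143 -0.1905]
|roots of det(T-λI)|: 0.8333, 0.2143, 0.0000.
spectral radius ρ = 0.8333; 0.8333 < 1 ⇒ converges.

yes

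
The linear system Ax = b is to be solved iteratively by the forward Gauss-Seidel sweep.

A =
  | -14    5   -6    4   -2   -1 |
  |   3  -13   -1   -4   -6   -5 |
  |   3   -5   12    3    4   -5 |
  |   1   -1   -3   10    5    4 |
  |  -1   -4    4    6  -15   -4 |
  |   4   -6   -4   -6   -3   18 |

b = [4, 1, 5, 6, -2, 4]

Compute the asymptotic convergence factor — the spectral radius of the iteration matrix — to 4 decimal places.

0.9250

Diagonal D = diag(-14, -13, 12, 10, -15, 18); L, U strict lower/upper.
T_GS = -(D+L)⁻¹U: row 0 first, T[0,3] = -(4)/(-14) = +0.2857; later rows by forward substitution.
  T[0,:] = [+0.0000 +0.3571 -0.4286 +0.2857 -0.1429 -0.0714]
  T[1,:] = [+0.0000 +0.0824 -0.1758 -0.2418 -0.4945 -0.4011]
  T[2,:] = [+0.0000 -0.0549 +0.0339 -0.4222 -0.5037 +0.2674]
  T[3,:] = [+0.0000 -0.0440 +0.0354 -0.1794 -0.6863 -0.3527]
  T[4,:] = [+0.0000 -0.0780 +0.0987 -0.1389 -0.2674 -0.2247]
  T[5,:] = [+0.0000 -0.0918 +0.0724 -0.3208 -0.5183 -0.2134]
|λ(T)| sorted: 0.9250, 0.3127, 0.1545, 0.1545, 0.0295, 0.0000.
ρ = 0.9250; 0.9250 < 1 ⇒ converges.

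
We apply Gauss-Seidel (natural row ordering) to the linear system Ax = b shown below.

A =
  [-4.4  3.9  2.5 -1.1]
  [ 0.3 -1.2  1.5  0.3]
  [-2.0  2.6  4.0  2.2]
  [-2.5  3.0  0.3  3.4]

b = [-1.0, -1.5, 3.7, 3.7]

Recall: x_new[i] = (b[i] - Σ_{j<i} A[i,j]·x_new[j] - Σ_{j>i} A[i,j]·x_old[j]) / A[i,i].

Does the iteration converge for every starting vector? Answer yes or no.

no

Let D = diag(-4.4, -1.2, 4, 3.4); L, U the strict triangles.
GS T = -(D+L)⁻¹U: row 0 first, T[0,1] = -(3.9)/(-4.4) = +0.8864; later rows by forward substitution.
  T[0,:] = [+0.0000 +0.8864 +0.5682 -0.2500]
  T[1,:] = [+0.0000 +0.2216 +1.3920 +0.1875]
  T[2,:] = [+0.0000 +0.2991 -0.6207 -0.7969]
  T[3,:] = [+0.0000 +0.4298 -0.7557 -0.2790]
moduli |λ_i(T)| = 1.5740, 0.5335, 0.5335, 0.0000.
ρ = 1.5740; 1.5740 > 1: divergent.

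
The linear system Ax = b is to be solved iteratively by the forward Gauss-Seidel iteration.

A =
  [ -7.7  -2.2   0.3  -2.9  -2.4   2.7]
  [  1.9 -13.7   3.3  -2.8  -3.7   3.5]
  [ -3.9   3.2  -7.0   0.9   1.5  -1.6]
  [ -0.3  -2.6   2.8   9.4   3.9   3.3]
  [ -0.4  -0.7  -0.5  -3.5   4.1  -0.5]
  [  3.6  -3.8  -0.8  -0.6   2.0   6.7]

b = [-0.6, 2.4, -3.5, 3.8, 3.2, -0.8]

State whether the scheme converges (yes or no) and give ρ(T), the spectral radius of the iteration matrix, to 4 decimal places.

yes, ρ = 0.8594

Diagonal D = diag(-7.7, -13.7, -7, 9.4, 4.1, 6.7); L, U strict lower/upper.
T_GS = -(D+L)⁻¹U: row 0 first, T[0,2] = -(0.3)/(-7.7) = +0.0390; later rows by forward substitution.
  T[0,:] = [+0.0000  -0.2857  +0.0390  -0.3766  -0.3117  +0.3506]
  T[1,:] = [+0.0000  -0.0396  +0.2463  -0.2566  -0.3133  +0.3041]
  T[2,:] = [+0.0000  +0.1411  +0.0909  +0.2211  +0.2447  -0.2849]
  T[3,:] = [+0.0000  -0.0621  +0.0423  -0.1489  -0.5844  -0.1709]
  T[4,:] = [+0.0000  -0.0704  +0.0930  -0.1807  -0.5529  +0.0275]
  T[5,:] = [+0.0000  +0.1634  +0.1056  +0.1238  +0.1317  -0.0734]
|eigenvalues of T|: 0.8594, 0.1962, 0.1962, 0.0853, 0.0853, 0.0000.
ρ(T) = max|λ| = 0.8594; 0.8594 < 1, so it converges for any x₀.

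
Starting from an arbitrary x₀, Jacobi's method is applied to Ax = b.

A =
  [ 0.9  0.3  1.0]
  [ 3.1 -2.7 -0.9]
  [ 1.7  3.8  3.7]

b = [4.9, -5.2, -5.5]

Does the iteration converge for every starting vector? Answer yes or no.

no

Write A = D+L+U with D = diag(0.9, -2.7, 3.7).
Jacobi: T = -D⁻¹(L+U), T[2,0] = -(1.7)/(3.7) = -0.4595; T[2,2] = 0.
  T[0,:] = [+0.0000  -0.3333  -1.1111]
  T[1,:] = [+1.1481  +0.0000  -0.3333]
  T[2,:] = [-0.4595  -1.0270  +0.0000]
|roots of det(T-λI)|: 1.2242, 1.0142, 1.0142.
spectral radius ρ = 1.2242; 1.2242 > 1 ⇒ diverges.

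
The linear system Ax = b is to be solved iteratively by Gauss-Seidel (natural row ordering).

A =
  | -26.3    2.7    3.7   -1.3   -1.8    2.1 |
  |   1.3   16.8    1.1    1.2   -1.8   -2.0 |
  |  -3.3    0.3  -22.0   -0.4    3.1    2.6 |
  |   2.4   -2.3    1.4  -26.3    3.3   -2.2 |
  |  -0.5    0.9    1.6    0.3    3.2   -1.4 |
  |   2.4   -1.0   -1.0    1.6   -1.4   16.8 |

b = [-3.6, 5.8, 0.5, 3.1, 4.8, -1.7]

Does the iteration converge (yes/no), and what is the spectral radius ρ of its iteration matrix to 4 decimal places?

yes, ρ = 0.2378

Let D = diag(-26.3, 16.8, -22, -26.3, 3.2, 16.8); L, U the strict triangles.
GS T = -(D+L)⁻¹U: row 0 first, T[0,2] = -(3.7)/(-26.3) = +0.1407; later rows by forward substitution.
  T[0,:] = [+0.0000, +0.1027, +0.1407, -0.0494, -0.0684, +0.0798]
  T[1,:] = [+0.0000, -0.0079, -0.0764, -0.0676, +0.1124, +0.1129]
  T[2,:] = [+0.0000, -0.0155, -0.0221, -0.0117, +0.1527, +0.1077]
  T[3,:] = [+0.0000, +0.0092, +0.0183, +0.0008, +0.1175, -0.0805]
  T[4,:] = [+0.0000, +0.0252, +0.0528, +0.0171, -0.1297, +0.3719]
  T[5,:] = [+0.0000, -0.0148, -0.0233, +0.0037, +0.0036, +0.0404]
eigenvalue magnitudes: 0.2378, 0.1092, 0.1092, 0.0517, 0.0065, 0.0000.
spectral radius ρ = 0.2378; 0.2378 < 1: convergent.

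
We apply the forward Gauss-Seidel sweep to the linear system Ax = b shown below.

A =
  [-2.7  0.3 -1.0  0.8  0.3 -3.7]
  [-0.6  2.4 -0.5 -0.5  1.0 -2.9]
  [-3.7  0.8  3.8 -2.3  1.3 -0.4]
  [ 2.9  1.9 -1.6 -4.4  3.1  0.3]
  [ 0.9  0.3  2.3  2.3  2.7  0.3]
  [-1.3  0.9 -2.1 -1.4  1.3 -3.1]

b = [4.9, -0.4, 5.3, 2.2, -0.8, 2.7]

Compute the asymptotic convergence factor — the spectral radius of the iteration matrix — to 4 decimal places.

1.1918

Write A = D+L+U with D = diag(-2.7, 2.4, 3.8, -4.4, 2.7, -3.1).
T_GS = -(D+L)⁻¹U: row 0 first, T[0,1] = -(0.3)/(-2.7) = +0.1111; later rows by forward substitution.
  T[0,:] = [+0.0000  +0.1111  -0.3704  +0.2963  +0.1111  -1.3704]
  T[1,:] = [+0.0000  +0.0278  +0.1157  +0.2824  -0.3889  +0.8657]
  T[2,:] = [+0.0000  +0.1023  -0.3850  +0.8343  -0.1520  -1.4113]
  T[3,:] = [+0.0000  +0.0480  -0.0541  +0.0139  +0.6651  +0.0520]
  T[4,:] = [+0.0000  -0.1682  +0.4847  -0.8526  -0.4309  +1.4074]
  T[5,:] = [+0.0000  -0.2001  +0.6774  -0.9713  -0.5376  +2.3488]
eigenvalue magnitudes: 1.1918, 0.6051, 0.6051, 0.0489, 0.0215, 0.0000.
ρ(T) = max|λ| = 1.1918; 1.1918 > 1: divergent.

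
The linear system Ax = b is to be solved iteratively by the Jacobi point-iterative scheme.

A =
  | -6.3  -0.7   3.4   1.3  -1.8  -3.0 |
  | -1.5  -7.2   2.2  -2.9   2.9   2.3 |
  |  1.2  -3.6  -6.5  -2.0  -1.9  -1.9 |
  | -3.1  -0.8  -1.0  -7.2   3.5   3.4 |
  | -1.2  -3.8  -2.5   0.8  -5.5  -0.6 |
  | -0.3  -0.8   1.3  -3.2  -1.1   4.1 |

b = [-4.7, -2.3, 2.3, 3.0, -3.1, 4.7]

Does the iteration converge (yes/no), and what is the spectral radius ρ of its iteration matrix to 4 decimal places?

no, ρ = 1.1243

Let D = diag(-6.3, -7.2, -6.5, -7.2, -5.5, 4.1); L, U the strict triangles.
Jacobi T = -D⁻¹(L+U): T[2,3] = -(-2)/(-6.5) = -0.3077; T[2,2] = 0.
  T[0,:] = [+0.0000, -0.1111, +0.5397, +0.2063, -0.2857, -0.4762]
  T[1,:] = [-0.2083, +0.0000, +0.3056, -0.4028, +0.4028, +0.3194]
  T[2,:] = [+0.1846, -0.5538, +0.0000, -0.3077, -0.2923, -0.2923]
  T[3,:] = [-0.4306, -0.1111, -0.1389, +0.0000, +0.4861, +0.4722]
  T[4,:] = [-0.2182, -0.6909, -0.4545, +0.1455, +0.0000, -0.1091]
  T[5,:] = [+0.0732, +0.1951, -0.3171, +0.7805, +0.2683, +0.0000]
|eigenvalues of T|: 1.1243, 0.6539, 0.6539, 0.4845, 0.4845, 0.0669.
spectral radius ρ = 1.1243; 1.1243 > 1 ⇒ diverges.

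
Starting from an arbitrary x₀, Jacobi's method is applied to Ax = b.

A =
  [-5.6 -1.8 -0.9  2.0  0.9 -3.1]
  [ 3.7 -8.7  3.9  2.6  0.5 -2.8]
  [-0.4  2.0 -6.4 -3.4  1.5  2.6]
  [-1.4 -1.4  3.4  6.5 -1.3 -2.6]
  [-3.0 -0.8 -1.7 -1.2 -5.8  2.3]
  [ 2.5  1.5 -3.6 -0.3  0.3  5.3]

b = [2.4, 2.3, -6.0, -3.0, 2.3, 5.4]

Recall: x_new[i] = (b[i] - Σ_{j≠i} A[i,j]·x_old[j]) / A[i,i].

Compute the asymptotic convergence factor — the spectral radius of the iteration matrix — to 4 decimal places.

Split A = D + L + U, D = diag(-5.6, -8.7, -6.4, 6.5, -5.8, 5.3).
Jacobi: T = -D⁻¹(L+U), T[1,3] = -(2.6)/(-8.7) = +0.2989; T[1,1] = 0.
  T[0,:] = [+0.0000, -0.3214, -0.1607, +0.3571, +0.1607, -0.5536]
  T[1,:] = [+0.4253, +0.0000, +0.4483, +0.2989, +0.0575, -0.3218]
  T[2,:] = [-0.0625, +0.3125, +0.0000, -0.5312, +0.2344, +0.4062]
  T[3,:] = [+0.2154, +0.2154, -0.5231, +0.0000, +0.2000, +0.4000]
  T[4,:] = [-0.5172, -0.1379, -0.2931, -0.2069, +0.0000, +0.3966]
  T[5,:] = [-0.4717, -0.2830, +0.6792, +0.0566, -0.0566, +0.0000]
moduli |λ_i(T)| = 1.1529, 0.7710, 0.4130, 0.4130, 0.3545, 0.0610.
ρ(T) = max|λ| = 1.1529; 1.1529 > 1 ⇒ diverges.

1.1529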